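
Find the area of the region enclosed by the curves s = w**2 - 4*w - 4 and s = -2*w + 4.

36

Both boundary curves give s as a function of w, so integrate with respect to w. Setting them equal: w**2 - 2*w - 8 = 0, i.e. (w - 4)*(w + 2) = 0, so they meet at w = -2, 4.
For w in [-2, 4], s = w**2 - 4*w - 4 is on the left; area = ∫[-2,4] (-(w**2 - 2*w - 8)) dw = 36.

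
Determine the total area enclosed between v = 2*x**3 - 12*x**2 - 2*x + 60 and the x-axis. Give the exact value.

The curve meets the x-axis where 2*x**3 - 12*x**2 - 2*x + 60 = 0, i.e. 2*(x - 5)*(x - 3)*(x + 2) = 0, at x = -2, 3, 5.
On [-2, 3] the curve lies above the axis; ∫[-2,3] (2*x**3 - 12*x**2 - 2*x + 60) dx = 375/2, giving area 375/2.
On [3, 5] the curve lies below the axis; ∫[3,5] (2*x**3 - 12*x**2 - 2*x + 60) dx = -16, giving area 16.
Total area = 375/2 + 16 = 407/2.

407/2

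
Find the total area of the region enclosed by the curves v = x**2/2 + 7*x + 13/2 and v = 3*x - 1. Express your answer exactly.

Set the curves equal: x**2/2 + 7*x + 13/2 = 3*x - 1, so x**2/2 + 4*x + 15/2 = 0, which factors as (x + 3)*(x + 5)/2 = 0. The curves meet at x = -5, -3.
On [-5, -3], v = 3*x - 1 is on top; that piece has area ∫[-5,-3] (-(x**2/2 + 4*x + 15/2)) dx = 2/3.

2/3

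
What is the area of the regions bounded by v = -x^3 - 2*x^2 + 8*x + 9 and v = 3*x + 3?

Set the curves equal: -x^3 - 2*x^2 + 8*x + 9 = 3*x + 3, so -x^3 - 2*x^2 + 5*x + 6 = 0, which factors as -(x - 2)*(x + 1)*(x + 3) = 0. The curves meet at x = -3, -1, 2.
On [-3, -1], v = 3*x + 3 is on top; that piece has area ∫[-3,-1] (-(-x^3 - 2*x^2 + 5*x + 6)) dx = 16/3.
On [-1, 2], v = -x^3 - 2*x^2 + 8*x + 9 is on top; that piece has area ∫[-1,2] (-x^3 - 2*x^2 + 5*x + 6) dx = 63/4.
Total enclosed area = 16/3 + 63/4 = 253/12.

253/12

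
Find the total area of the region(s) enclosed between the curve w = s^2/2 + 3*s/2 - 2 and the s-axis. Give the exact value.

125/12

The curve meets the s-axis where s^2/2 + 3*s/2 - 2 = 0, i.e. (s - 1)*(s + 4)/2 = 0, at s = -4, 1.
On [-4, 1] the curve lies below the axis; ∫[-4,1] (s^2/2 + 3*s/2 - 2) ds = -125/12, giving area 125/12.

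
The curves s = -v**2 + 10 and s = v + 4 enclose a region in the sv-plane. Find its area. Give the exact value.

Both boundary curves give s as a function of v, so integrate with respect to v. Setting them equal: -v**2 - v + 6 = 0, i.e. -(v - 2)*(v + 3) = 0, so they meet at v = -3, 2.
For v in [-3, 2], s = -v**2 + 10 is on the right; area = ∫[-3,2] (-v**2 - v + 6) dv = 125/6.

125/6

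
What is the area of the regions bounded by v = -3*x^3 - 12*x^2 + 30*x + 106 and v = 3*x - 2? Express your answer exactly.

Set the curves equal: -3*x^3 - 12*x^2 + 30*x + 106 = 3*x - 2, so -3*x^3 - 12*x^2 + 27*x + 108 = 0, which factors as -3*(x - 3)*(x + 3)*(x + 4) = 0. The curves meet at x = -4, -3, 3.
On [-4, -3], v = 3*x - 2 is on top; that piece has area ∫[-4,-3] (-(-3*x^3 - 12*x^2 + 27*x + 108)) dx = 13/4.
On [-3, 3], v = -3*x^3 - 12*x^2 + 30*x + 106 is on top; that piece has area ∫[-3,3] (-3*x^3 - 12*x^2 + 27*x + 108) dx = 432.
Total enclosed area = 13/4 + 432 = 1741/4.

1741/4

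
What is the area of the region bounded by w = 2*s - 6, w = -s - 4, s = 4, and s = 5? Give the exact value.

On [4, 5], (2*s - 6) - (-s - 4) = 3*s - 2 is ≥ 0 throughout, so the area is a single integral of |3*s - 2|.
∫[4,5] (3*s - 2) ds = 23/2.

23/2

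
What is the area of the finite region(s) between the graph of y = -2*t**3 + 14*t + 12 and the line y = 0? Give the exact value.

The curve meets the t-axis where -2*t**3 + 14*t + 12 = 0, i.e. -2*(t - 3)*(t + 1)*(t + 2) = 0, at t = -2, -1, 3.
On [-2, -1] the curve lies below the axis; ∫[-2,-1] (-2*t**3 + 14*t + 12) dt = -3/2, giving area 3/2.
On [-1, 3] the curve lies above the axis; ∫[-1,3] (-2*t**3 + 14*t + 12) dt = 64, giving area 64.
Total area = 3/2 + 64 = 131/2.

131/2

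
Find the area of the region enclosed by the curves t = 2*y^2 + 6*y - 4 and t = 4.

125/3

Both boundary curves give t as a function of y, so integrate with respect to y. Setting them equal: 2*y^2 + 6*y - 8 = 0, i.e. 2*(y - 1)*(y + 4) = 0, so they meet at y = -4, 1.
For y in [-4, 1], t = 2*y^2 + 6*y - 4 is on the left; area = ∫[-4,1] (-(2*y^2 + 6*y - 8)) dy = 125/3.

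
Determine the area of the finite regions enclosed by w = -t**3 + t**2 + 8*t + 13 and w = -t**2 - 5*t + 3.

Set the curves equal: -t**3 + t**2 + 8*t + 13 = -t**2 - 5*t + 3, so -t**3 + 2*t**2 + 13*t + 10 = 0, which factors as -(t - 5)*(t + 1)*(t + 2) = 0. The curves meet at t = -2, -1, 5.
On [-2, -1], w = -t**2 - 5*t + 3 is on top; that piece has area ∫[-2,-1] (-(-t**3 + 2*t**2 + 13*t + 10)) dt = 13/12.
On [-1, 5], w = -t**3 + t**2 + 8*t + 13 is on top; that piece has area ∫[-1,5] (-t**3 + 2*t**2 + 13*t + 10) dt = 144.
Total enclosed area = 13/12 + 144 = 1741/12.

1741/12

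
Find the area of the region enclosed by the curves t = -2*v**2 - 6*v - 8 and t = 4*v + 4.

1/3

Both boundary curves give t as a function of v, so integrate with respect to v. Setting them equal: -2*v**2 - 10*v - 12 = 0, i.e. -2*(v + 2)*(v + 3) = 0, so they meet at v = -3, -2.
For v in [-3, -2], t = -2*v**2 - 6*v - 8 is on the right; area = ∫[-3,-2] (-2*v**2 - 10*v - 12) dv = 1/3.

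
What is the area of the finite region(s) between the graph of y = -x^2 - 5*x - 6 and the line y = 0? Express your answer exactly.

1/6

The curve meets the x-axis where -x^2 - 5*x - 6 = 0, i.e. -(x + 2)*(x + 3) = 0, at x = -3, -2.
On [-3, -2] the curve lies above the axis; ∫[-3,-2] (-x^2 - 5*x - 6) dx = 1/6, giving area 1/6.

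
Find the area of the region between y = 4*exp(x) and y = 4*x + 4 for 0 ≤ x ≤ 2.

On [0, 2], (4*exp(x)) - (4*x + 4) = -4*x + 4*exp(x) - 4 is ≥ 0 throughout, so the area is a single integral of |-4*x + 4*exp(x) - 4|.
∫[0,2] (-4*x + 4*exp(x) - 4) dx = -20 + 4*exp(2).

-20 + 4*exp(2)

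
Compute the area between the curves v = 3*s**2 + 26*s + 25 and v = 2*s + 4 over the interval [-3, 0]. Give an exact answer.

38

The difference (3*s**2 + 26*s + 25) - (2*s + 4) = 3*s**2 + 24*s + 21 changes sign at s = -1 inside [-3, 0], so split the integral there.
∫[-3,-1] (3*s**2 + 24*s + 21) ds = -28; the area of that piece is 28.
∫[-1,0] (3*s**2 + 24*s + 21) ds = 10.
Total area = 28 + 10 = 38.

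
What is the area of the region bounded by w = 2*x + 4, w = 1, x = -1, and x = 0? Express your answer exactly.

2

On [-1, 0], (2*x + 4) - (1) = 2*x + 3 is ≥ 0 throughout, so the area is a single integral of |2*x + 3|.
∫[-1,0] (2*x + 3) dx = 2.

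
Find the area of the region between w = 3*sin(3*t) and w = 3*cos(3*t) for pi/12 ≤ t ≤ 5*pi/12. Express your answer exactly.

2*sqrt(2)

On [pi/12, 5*pi/12], (3*sin(3*t)) - (3*cos(3*t)) = 3*sin(3*t) - 3*cos(3*t) is ≥ 0 throughout, so the area is a single integral of |3*sin(3*t) - 3*cos(3*t)|.
∫[pi/12,5*pi/12] (3*sin(3*t) - 3*cos(3*t)) dt = 2*sqrt(2).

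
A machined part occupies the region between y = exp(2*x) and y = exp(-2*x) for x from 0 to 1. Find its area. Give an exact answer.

-1 + exp(-2)/2 + exp(2)/2

On [0, 1], (exp(2*x)) - (exp(-2*x)) = exp(2*x) - exp(-2*x) is ≥ 0 throughout, so the area is a single integral of |exp(2*x) - exp(-2*x)|.
∫[0,1] (exp(2*x) - exp(-2*x)) dx = -1 + exp(-2)/2 + exp(2)/2.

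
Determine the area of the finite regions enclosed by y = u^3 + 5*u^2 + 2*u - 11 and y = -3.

253/12

Set the curves equal: u^3 + 5*u^2 + 2*u - 11 = -3, so u^3 + 5*u^2 + 2*u - 8 = 0, which factors as (u - 1)*(u + 2)*(u + 4) = 0. The curves meet at u = -4, -2, 1.
On [-4, -2], y = u^3 + 5*u^2 + 2*u - 11 is on top; that piece has area ∫[-4,-2] (u^3 + 5*u^2 + 2*u - 8) du = 16/3.
On [-2, 1], y = -3 is on top; that piece has area ∫[-2,1] (-(u^3 + 5*u^2 + 2*u - 8)) du = 63/4.
Total enclosed area = 16/3 + 63/4 = 253/12.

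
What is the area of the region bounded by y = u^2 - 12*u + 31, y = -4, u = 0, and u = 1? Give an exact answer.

On [0, 1], (u^2 - 12*u + 31) - (-4) = u^2 - 12*u + 35 is ≥ 0 throughout, so the area is a single integral of |u^2 - 12*u + 35|.
∫[0,1] (u^2 - 12*u + 35) du = 88/3.

88/3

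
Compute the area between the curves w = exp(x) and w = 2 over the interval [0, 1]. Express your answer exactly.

The difference (exp(x)) - (2) = exp(x) - 2 changes sign at x = log(2) inside [0, 1], so split the integral there.
∫[0,log(2)] (exp(x) - 2) dx = 1 - log(4); the area of that piece is -1 + log(4).
∫[log(2),1] (exp(x) - 2) dx = -4 + 2*log(2) + exp(1).
Total area = (-1 + log(4)) + (-4 + 2*log(2) + exp(1)) = -5 + exp(1) + 4*log(2).

-5 + exp(1) + 4*log(2)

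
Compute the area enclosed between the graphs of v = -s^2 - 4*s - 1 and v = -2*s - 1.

Set the curves equal: -s^2 - 4*s - 1 = -2*s - 1, so -s^2 - 2*s = 0, which factors as -s*(s + 2) = 0. The curves meet at s = -2, 0.
On [-2, 0], v = -s^2 - 4*s - 1 is on top; that piece has area ∫[-2,0] (-s^2 - 2*s) ds = 4/3.

4/3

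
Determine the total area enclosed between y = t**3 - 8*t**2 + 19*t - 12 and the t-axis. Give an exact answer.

The curve meets the t-axis where t**3 - 8*t**2 + 19*t - 12 = 0, i.e. (t - 4)*(t - 3)*(t - 1) = 0, at t = 1, 3, 4.
On [1, 3] the curve lies above the axis; ∫[1,3] (t**3 - 8*t**2 + 19*t - 12) dt = 8/3, giving area 8/3.
On [3, 4] the curve lies below the axis; ∫[3,4] (t**3 - 8*t**2 + 19*t - 12) dt = -5/12, giving area 5/12.
Total area = 8/3 + 5/12 = 37/12.

37/12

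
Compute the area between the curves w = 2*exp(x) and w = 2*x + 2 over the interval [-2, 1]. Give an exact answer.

On [-2, 1], (2*exp(x)) - (2*x + 2) = -2*x + 2*exp(x) - 2 is ≥ 0 throughout, so the area is a single integral of |-2*x + 2*exp(x) - 2|.
∫[-2,1] (-2*x + 2*exp(x) - 2) dx = -3 - 2*exp(-2) + 2*exp(1).

-3 - 2*exp(-2) + 2*exp(1)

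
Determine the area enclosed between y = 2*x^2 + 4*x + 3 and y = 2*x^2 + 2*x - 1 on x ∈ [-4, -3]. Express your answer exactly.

On [-4, -3], (2*x^2 + 4*x + 3) - (2*x^2 + 2*x - 1) = 2*x + 4 is ≤ 0 throughout, so the area is a single integral of |2*x + 4|.
∫[-4,-3] (2*x + 4) dx = -3; the area of that piece is 3.

3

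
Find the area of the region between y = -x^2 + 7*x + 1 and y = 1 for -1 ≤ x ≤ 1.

The difference (-x^2 + 7*x + 1) - (1) = -x^2 + 7*x changes sign at x = 0 inside [-1, 1], so split the integral there.
∫[-1,0] (-x^2 + 7*x) dx = -23/6; the area of that piece is 23/6.
∫[0,1] (-x^2 + 7*x) dx = 19/6.
Total area = 23/6 + 19/6 = 7.

7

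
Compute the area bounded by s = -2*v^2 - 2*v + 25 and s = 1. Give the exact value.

Both boundary curves give s as a function of v, so integrate with respect to v. Setting them equal: -2*v^2 - 2*v + 24 = 0, i.e. -2*(v - 3)*(v + 4) = 0, so they meet at v = -4, 3.
For v in [-4, 3], s = -2*v^2 - 2*v + 25 is on the right; area = ∫[-4,3] (-2*v^2 - 2*v + 24) dv = 343/3.

343/3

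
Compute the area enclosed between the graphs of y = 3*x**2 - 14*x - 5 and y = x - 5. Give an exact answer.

Set the curves equal: 3*x**2 - 14*x - 5 = x - 5, so 3*x**2 - 15*x = 0, which factors as 3*x*(x - 5) = 0. The curves meet at x = 0, 5.
On [0, 5], y = x - 5 is on top; that piece has area ∫[0,5] (-(3*x**2 - 15*x)) dx = 125/2.

125/2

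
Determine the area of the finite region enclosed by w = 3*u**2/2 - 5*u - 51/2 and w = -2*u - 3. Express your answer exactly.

Set the curves equal: 3*u**2/2 - 5*u - 51/2 = -2*u - 3, so 3*u**2/2 - 3*u - 45/2 = 0, which factors as 3*(u - 5)*(u + 3)/2 = 0. The curves meet at u = -3, 5.
On [-3, 5], w = -2*u - 3 is on top; that piece has area ∫[-3,5] (-(3*u**2/2 - 3*u - 45/2)) du = 128.

128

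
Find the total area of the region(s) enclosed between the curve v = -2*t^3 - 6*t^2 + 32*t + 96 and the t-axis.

The curve meets the t-axis where -2*t^3 - 6*t^2 + 32*t + 96 = 0, i.e. -2*(t - 4)*(t + 3)*(t + 4) = 0, at t = -4, -3, 4.
On [-4, -3] the curve lies below the axis; ∫[-4,-3] (-2*t^3 - 6*t^2 + 32*t + 96) dt = -5/2, giving area 5/2.
On [-3, 4] the curve lies above the axis; ∫[-3,4] (-2*t^3 - 6*t^2 + 32*t + 96) dt = 1029/2, giving area 1029/2.
Total area = 5/2 + 1029/2 = 517.

517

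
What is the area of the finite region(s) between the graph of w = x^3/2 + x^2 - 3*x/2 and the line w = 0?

71/12

The curve meets the x-axis where x^3/2 + x^2 - 3*x/2 = 0, i.e. x*(x - 1)*(x + 3)/2 = 0, at x = -3, 0, 1.
On [-3, 0] the curve lies above the axis; ∫[-3,0] (x^3/2 + x^2 - 3*x/2) dx = 45/8, giving area 45/8.
On [0, 1] the curve lies below the axis; ∫[0,1] (x^3/2 + x^2 - 3*x/2) dx = -7/24, giving area 7/24.
Total area = 45/8 + 7/24 = 71/12.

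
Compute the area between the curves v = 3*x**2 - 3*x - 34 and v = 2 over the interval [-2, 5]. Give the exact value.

347/2

The difference (3*x**2 - 3*x - 34) - (2) = 3*x**2 - 3*x - 36 changes sign at x = 4 inside [-2, 5], so split the integral there.
∫[-2,4] (3*x**2 - 3*x - 36) dx = -162; the area of that piece is 162.
∫[4,5] (3*x**2 - 3*x - 36) dx = 23/2.
Total area = 162 + 23/2 = 347/2.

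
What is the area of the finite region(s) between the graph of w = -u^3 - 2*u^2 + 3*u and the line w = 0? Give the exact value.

The curve meets the u-axis where -u^3 - 2*u^2 + 3*u = 0, i.e. -u*(u - 1)*(u + 3) = 0, at u = -3, 0, 1.
On [-3, 0] the curve lies below the axis; ∫[-3,0] (-u^3 - 2*u^2 + 3*u) du = -45/4, giving area 45/4.
On [0, 1] the curve lies above the axis; ∫[0,1] (-u^3 - 2*u^2 + 3*u) du = 7/12, giving area 7/12.
Total area = 45/4 + 7/12 = 71/6.

71/6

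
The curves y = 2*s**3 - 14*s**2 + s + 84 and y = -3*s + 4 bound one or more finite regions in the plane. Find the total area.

Set the curves equal: 2*s**3 - 14*s**2 + s + 84 = -3*s + 4, so 2*s**3 - 14*s**2 + 4*s + 80 = 0, which factors as 2*(s - 5)*(s - 4)*(s + 2) = 0. The curves meet at s = -2, 4, 5.
On [-2, 4], y = 2*s**3 - 14*s**2 + s + 84 is on top; that piece has area ∫[-2,4] (2*s**3 - 14*s**2 + 4*s + 80) ds = 288.
On [4, 5], y = -3*s + 4 is on top; that piece has area ∫[4,5] (-(2*s**3 - 14*s**2 + 4*s + 80)) ds = 13/6.
Total enclosed area = 288 + 13/6 = 1741/6.

1741/6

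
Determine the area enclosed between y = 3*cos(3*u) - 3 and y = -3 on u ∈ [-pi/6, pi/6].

On [-pi/6, pi/6], (3*cos(3*u) - 3) - (-3) = 3*cos(3*u) is ≥ 0 throughout, so the area is a single integral of |3*cos(3*u)|.
∫[-pi/6,pi/6] (3*cos(3*u)) du = 2.

2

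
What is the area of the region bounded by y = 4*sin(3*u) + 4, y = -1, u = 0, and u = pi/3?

8/3 + 5*pi/3

On [0, pi/3], (4*sin(3*u) + 4) - (-1) = 4*sin(3*u) + 5 is ≥ 0 throughout, so the area is a single integral of |4*sin(3*u) + 5|.
∫[0,pi/3] (4*sin(3*u) + 5) du = 8/3 + 5*pi/3.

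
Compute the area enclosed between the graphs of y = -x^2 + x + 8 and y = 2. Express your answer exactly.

125/6

Set the curves equal: -x^2 + x + 8 = 2, so -x^2 + x + 6 = 0, which factors as -(x - 3)*(x + 2) = 0. The curves meet at x = -2, 3.
On [-2, 3], y = -x^2 + x + 8 is on top; that piece has area ∫[-2,3] (-x^2 + x + 6) dx = 125/6.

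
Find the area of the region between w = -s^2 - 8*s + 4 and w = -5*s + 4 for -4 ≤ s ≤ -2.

The difference (-s^2 - 8*s + 4) - (-5*s + 4) = -s^2 - 3*s changes sign at s = -3 inside [-4, -2], so split the integral there.
∫[-4,-3] (-s^2 - 3*s) ds = -11/6; the area of that piece is 11/6.
∫[-3,-2] (-s^2 - 3*s) ds = 7/6.
Total area = 11/6 + 7/6 = 3.

3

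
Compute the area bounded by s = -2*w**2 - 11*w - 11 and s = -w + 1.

1/3

Both boundary curves give s as a function of w, so integrate with respect to w. Setting them equal: -2*w**2 - 10*w - 12 = 0, i.e. -2*(w + 2)*(w + 3) = 0, so they meet at w = -3, -2.
For w in [-3, -2], s = -2*w**2 - 11*w - 11 is on the right; area = ∫[-3,-2] (-2*w**2 - 10*w - 12) dw = 1/3.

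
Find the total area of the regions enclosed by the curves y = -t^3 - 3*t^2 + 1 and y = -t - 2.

Set the curves equal: -t^3 - 3*t^2 + 1 = -t - 2, so -t^3 - 3*t^2 + t + 3 = 0, which factors as -(t - 1)*(t + 1)*(t + 3) = 0. The curves meet at t = -3, -1, 1.
On [-3, -1], y = -t - 2 is on top; that piece has area ∫[-3,-1] (-(-t^3 - 3*t^2 + t + 3)) dt = 4.
On [-1, 1], y = -t^3 - 3*t^2 + 1 is on top; that piece has area ∫[-1,1] (-t^3 - 3*t^2 + t + 3) dt = 4.
Total enclosed area = 4 + 4 = 8.

8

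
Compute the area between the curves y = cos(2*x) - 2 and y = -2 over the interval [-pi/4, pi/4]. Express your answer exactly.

On [-pi/4, pi/4], (cos(2*x) - 2) - (-2) = cos(2*x) is ≥ 0 throughout, so the area is a single integral of |cos(2*x)|.
∫[-pi/4,pi/4] (cos(2*x)) dx = 1.

1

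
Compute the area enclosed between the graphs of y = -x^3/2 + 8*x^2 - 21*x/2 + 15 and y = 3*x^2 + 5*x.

37/24

Set the curves equal: -x^3/2 + 8*x^2 - 21*x/2 + 15 = 3*x^2 + 5*x, so -x^3/2 + 5*x^2 - 31*x/2 + 15 = 0, which factors as -(x - 5)*(x - 3)*(x - 2)/2 = 0. The curves meet at x = 2, 3, 5.
On [2, 3], y = 3*x^2 + 5*x is on top; that piece has area ∫[2,3] (-(-x^3/2 + 5*x^2 - 31*x/2 + 15)) dx = 5/24.
On [3, 5], y = -x^3/2 + 8*x^2 - 21*x/2 + 15 is on top; that piece has area ∫[3,5] (-x^3/2 + 5*x^2 - 31*x/2 + 15) dx = 4/3.
Total enclosed area = 5/24 + 4/3 = 37/24.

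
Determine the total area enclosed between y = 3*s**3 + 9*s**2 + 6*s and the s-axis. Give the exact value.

The curve meets the s-axis where 3*s**3 + 9*s**2 + 6*s = 0, i.e. 3*s*(s + 1)*(s + 2) = 0, at s = -2, -1, 0.
On [-2, -1] the curve lies above the axis; ∫[-2,-1] (3*s**3 + 9*s**2 + 6*s) ds = 3/4, giving area 3/4.
On [-1, 0] the curve lies below the axis; ∫[-1,0] (3*s**3 + 9*s**2 + 6*s) ds = -3/4, giving area 3/4.
Total area = 3/4 + 3/4 = 3/2.

3/2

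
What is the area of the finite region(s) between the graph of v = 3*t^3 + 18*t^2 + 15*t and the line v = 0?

393/4

The curve meets the t-axis where 3*t^3 + 18*t^2 + 15*t = 0, i.e. 3*t*(t + 1)*(t + 5) = 0, at t = -5, -1, 0.
On [-5, -1] the curve lies above the axis; ∫[-5,-1] (3*t^3 + 18*t^2 + 15*t) dt = 96, giving area 96.
On [-1, 0] the curve lies below the axis; ∫[-1,0] (3*t^3 + 18*t^2 + 15*t) dt = -9/4, giving area 9/4.
Total area = 96 + 9/4 = 393/4.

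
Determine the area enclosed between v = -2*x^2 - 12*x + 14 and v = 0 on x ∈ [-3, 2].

The difference (-2*x^2 - 12*x + 14) - (0) = -2*x^2 - 12*x + 14 changes sign at x = 1 inside [-3, 2], so split the integral there.
∫[-3,1] (-2*x^2 - 12*x + 14) dx = 256/3.
∫[1,2] (-2*x^2 - 12*x + 14) dx = -26/3; the area of that piece is 26/3.
Total area = 256/3 + 26/3 = 94.

94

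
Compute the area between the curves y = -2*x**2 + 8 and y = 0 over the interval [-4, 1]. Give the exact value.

118/3

The difference (-2*x**2 + 8) - (0) = -2*x**2 + 8 changes sign at x = -2 inside [-4, 1], so split the integral there.
∫[-4,-2] (-2*x**2 + 8) dx = -64/3; the area of that piece is 64/3.
∫[-2,1] (-2*x**2 + 8) dx = 18.
Total area = 64/3 + 18 = 118/3.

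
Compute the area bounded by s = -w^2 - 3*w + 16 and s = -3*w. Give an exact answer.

256/3

Both boundary curves give s as a function of w, so integrate with respect to w. Setting them equal: -w^2 + 16 = 0, i.e. -(w - 4)*(w + 4) = 0, so they meet at w = -4, 4.
For w in [-4, 4], s = -w^2 - 3*w + 16 is on the right; area = ∫[-4,4] (-w^2 + 16) dw = 256/3.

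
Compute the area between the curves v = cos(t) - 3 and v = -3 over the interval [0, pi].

2

The difference (cos(t) - 3) - (-3) = cos(t) changes sign at t = pi/2 inside [0, pi], so split the integral there.
∫[0,pi/2] (cos(t)) dt = 1.
∫[pi/2,pi] (cos(t)) dt = -1; the area of that piece is 1.
Total area = 1 + 1 = 2.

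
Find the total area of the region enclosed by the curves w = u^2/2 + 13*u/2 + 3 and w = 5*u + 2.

Set the curves equal: u^2/2 + 13*u/2 + 3 = 5*u + 2, so u^2/2 + 3*u/2 + 1 = 0, which factors as (u + 1)*(u + 2)/2 = 0. The curves meet at u = -2, -1.
On [-2, -1], w = 5*u + 2 is on top; that piece has area ∫[-2,-1] (-(u^2/2 + 3*u/2 + 1)) du = 1/12.

1/12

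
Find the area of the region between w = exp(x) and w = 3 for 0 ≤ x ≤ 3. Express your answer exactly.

The difference (exp(x)) - (3) = exp(x) - 3 changes sign at x = log(3) inside [0, 3], so split the integral there.
∫[0,log(3)] (exp(x) - 3) dx = 2 - log(27); the area of that piece is -2 + log(27).
∫[log(3),3] (exp(x) - 3) dx = -12 + 3*log(3) + exp(3).
Total area = (-2 + log(27)) + (-12 + 3*log(3) + exp(3)) = -14 + 6*log(3) + exp(3).

-14 + 6*log(3) + exp(3)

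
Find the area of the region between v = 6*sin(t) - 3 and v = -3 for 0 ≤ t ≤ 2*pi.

The difference (6*sin(t) - 3) - (-3) = 6*sin(t) changes sign at t = pi inside [0, 2*pi], so split the integral there.
∫[0,pi] (6*sin(t)) dt = 12.
∫[pi,2*pi] (6*sin(t)) dt = -12; the area of that piece is 12.
Total area = 12 + 12 = 24.

24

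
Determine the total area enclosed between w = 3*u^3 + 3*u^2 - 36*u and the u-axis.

The curve meets the u-axis where 3*u^3 + 3*u^2 - 36*u = 0, i.e. 3*u*(u - 3)*(u + 4) = 0, at u = -4, 0, 3.
On [-4, 0] the curve lies above the axis; ∫[-4,0] (3*u^3 + 3*u^2 - 36*u) du = 160, giving area 160.
On [0, 3] the curve lies below the axis; ∫[0,3] (3*u^3 + 3*u^2 - 36*u) du = -297/4, giving area 297/4.
Total area = 160 + 297/4 = 937/4.

937/4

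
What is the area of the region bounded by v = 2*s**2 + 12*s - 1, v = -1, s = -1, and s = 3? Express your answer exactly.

232/3

The difference (2*s**2 + 12*s - 1) - (-1) = 2*s**2 + 12*s changes sign at s = 0 inside [-1, 3], so split the integral there.
∫[-1,0] (2*s**2 + 12*s) ds = -16/3; the area of that piece is 16/3.
∫[0,3] (2*s**2 + 12*s) ds = 72.
Total area = 16/3 + 72 = 232/3.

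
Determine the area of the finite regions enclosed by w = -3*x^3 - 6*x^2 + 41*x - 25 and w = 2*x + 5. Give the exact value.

Set the curves equal: -3*x^3 - 6*x^2 + 41*x - 25 = 2*x + 5, so -3*x^3 - 6*x^2 + 39*x - 30 = 0, which factors as -3*(x - 2)*(x - 1)*(x + 5) = 0. The curves meet at x = -5, 1, 2.
On [-5, 1], w = 2*x + 5 is on top; that piece has area ∫[-5,1] (-(-3*x^3 - 6*x^2 + 39*x - 30)) dx = 432.
On [1, 2], w = -3*x^3 - 6*x^2 + 41*x - 25 is on top; that piece has area ∫[1,2] (-3*x^3 - 6*x^2 + 39*x - 30) dx = 13/4.
Total enclosed area = 432 + 13/4 = 1741/4.

1741/4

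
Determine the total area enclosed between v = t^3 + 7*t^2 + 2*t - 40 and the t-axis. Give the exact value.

The curve meets the t-axis where t^3 + 7*t^2 + 2*t - 40 = 0, i.e. (t - 2)*(t + 4)*(t + 5) = 0, at t = -5, -4, 2.
On [-5, -4] the curve lies above the axis; ∫[-5,-4] (t^3 + 7*t^2 + 2*t - 40) dt = 13/12, giving area 13/12.
On [-4, 2] the curve lies below the axis; ∫[-4,2] (t^3 + 7*t^2 + 2*t - 40) dt = -144, giving area 144.
Total area = 13/12 + 144 = 1741/12.

1741/12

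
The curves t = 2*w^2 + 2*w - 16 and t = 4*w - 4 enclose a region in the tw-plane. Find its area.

Both boundary curves give t as a function of w, so integrate with respect to w. Setting them equal: 2*w^2 - 2*w - 12 = 0, i.e. 2*(w - 3)*(w + 2) = 0, so they meet at w = -2, 3.
For w in [-2, 3], t = 2*w^2 + 2*w - 16 is on the left; area = ∫[-2,3] (-(2*w^2 - 2*w - 12)) dw = 125/3.

125/3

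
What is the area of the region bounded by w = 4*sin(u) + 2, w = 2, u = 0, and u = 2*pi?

16

The difference (4*sin(u) + 2) - (2) = 4*sin(u) changes sign at u = pi inside [0, 2*pi], so split the integral there.
∫[0,pi] (4*sin(u)) du = 8.
∫[pi,2*pi] (4*sin(u)) du = -8; the area of that piece is 8.
Total area = 8 + 8 = 16.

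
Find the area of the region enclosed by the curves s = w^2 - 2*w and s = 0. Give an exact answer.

4/3

Both boundary curves give s as a function of w, so integrate with respect to w. Setting them equal: w^2 - 2*w = 0, i.e. w*(w - 2) = 0, so they meet at w = 0, 2.
For w in [0, 2], s = w^2 - 2*w is on the left; area = ∫[0,2] (-(w^2 - 2*w)) dw = 4/3.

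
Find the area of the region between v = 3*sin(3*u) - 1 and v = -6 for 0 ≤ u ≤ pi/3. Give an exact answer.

2 + 5*pi/3

On [0, pi/3], (3*sin(3*u) - 1) - (-6) = 3*sin(3*u) + 5 is ≥ 0 throughout, so the area is a single integral of |3*sin(3*u) + 5|.
∫[0,pi/3] (3*sin(3*u) + 5) du = 2 + 5*pi/3.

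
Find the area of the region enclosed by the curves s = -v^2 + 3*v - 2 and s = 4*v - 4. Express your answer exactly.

Both boundary curves give s as a function of v, so integrate with respect to v. Setting them equal: -v^2 - v + 2 = 0, i.e. -(v - 1)*(v + 2) = 0, so they meet at v = -2, 1.
For v in [-2, 1], s = -v^2 + 3*v - 2 is on the right; area = ∫[-2,1] (-v^2 - v + 2) dv = 9/2.

9/2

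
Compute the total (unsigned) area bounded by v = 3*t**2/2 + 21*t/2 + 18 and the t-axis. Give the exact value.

1/4

The curve meets the t-axis where 3*t**2/2 + 21*t/2 + 18 = 0, i.e. 3*(t + 3)*(t + 4)/2 = 0, at t = -4, -3.
On [-4, -3] the curve lies below the axis; ∫[-4,-3] (3*t**2/2 + 21*t/2 + 18) dt = -1/4, giving area 1/4.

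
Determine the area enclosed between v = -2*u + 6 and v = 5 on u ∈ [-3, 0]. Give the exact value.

On [-3, 0], (-2*u + 6) - (5) = -2*u + 1 is ≥ 0 throughout, so the area is a single integral of |-2*u + 1|.
∫[-3,0] (-2*u + 1) du = 12.

12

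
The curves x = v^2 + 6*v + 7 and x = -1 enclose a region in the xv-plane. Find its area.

Both boundary curves give x as a function of v, so integrate with respect to v. Setting them equal: v^2 + 6*v + 8 = 0, i.e. (v + 2)*(v + 4) = 0, so they meet at v = -4, -2.
For v in [-4, -2], x = v^2 + 6*v + 7 is on the left; area = ∫[-4,-2] (-(v^2 + 6*v + 8)) dv = 4/3.

4/3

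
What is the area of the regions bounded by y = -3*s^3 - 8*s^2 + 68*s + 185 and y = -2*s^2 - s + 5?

5137/4

Set the curves equal: -3*s^3 - 8*s^2 + 68*s + 185 = -2*s^2 - s + 5, so -3*s^3 - 6*s^2 + 69*s + 180 = 0, which factors as -3*(s - 5)*(s + 3)*(s + 4) = 0. The curves meet at s = -4, -3, 5.
On [-4, -3], y = -2*s^2 - s + 5 is on top; that piece has area ∫[-4,-3] (-(-3*s^3 - 6*s^2 + 69*s + 180)) ds = 17/4.
On [-3, 5], y = -3*s^3 - 8*s^2 + 68*s + 185 is on top; that piece has area ∫[-3,5] (-3*s^3 - 6*s^2 + 69*s + 180) ds = 1280.
Total enclosed area = 17/4 + 1280 = 5137/4.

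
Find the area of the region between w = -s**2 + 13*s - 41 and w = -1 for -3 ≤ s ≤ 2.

1465/6

On [-3, 2], (-s**2 + 13*s - 41) - (-1) = -s**2 + 13*s - 40 is ≤ 0 throughout, so the area is a single integral of |-s**2 + 13*s - 40|.
∫[-3,2] (-s**2 + 13*s - 40) ds = -1465/6; the area of that piece is 1465/6.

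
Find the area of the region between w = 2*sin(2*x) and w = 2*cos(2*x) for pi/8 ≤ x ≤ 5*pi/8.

On [pi/8, 5*pi/8], (2*sin(2*x)) - (2*cos(2*x)) = 2*sin(2*x) - 2*cos(2*x) is ≥ 0 throughout, so the area is a single integral of |2*sin(2*x) - 2*cos(2*x)|.
∫[pi/8,5*pi/8] (2*sin(2*x) - 2*cos(2*x)) dx = 2*sqrt(2).

2*sqrt(2)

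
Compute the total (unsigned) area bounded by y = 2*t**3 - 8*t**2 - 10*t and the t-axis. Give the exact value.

The curve meets the t-axis where 2*t**3 - 8*t**2 - 10*t = 0, i.e. 2*t*(t - 5)*(t + 1) = 0, at t = -1, 0, 5.
On [-1, 0] the curve lies above the axis; ∫[-1,0] (2*t**3 - 8*t**2 - 10*t) dt = 11/6, giving area 11/6.
On [0, 5] the curve lies below the axis; ∫[0,5] (2*t**3 - 8*t**2 - 10*t) dt = -875/6, giving area 875/6.
Total area = 11/6 + 875/6 = 443/3.

443/3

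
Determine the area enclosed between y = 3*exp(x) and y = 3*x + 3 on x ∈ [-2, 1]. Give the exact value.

On [-2, 1], (3*exp(x)) - (3*x + 3) = -3*x + 3*exp(x) - 3 is ≥ 0 throughout, so the area is a single integral of |-3*x + 3*exp(x) - 3|.
∫[-2,1] (-3*x + 3*exp(x) - 3) dx = -9/2 - 3*exp(-2) + 3*exp(1).

-9/2 - 3*exp(-2) + 3*exp(1)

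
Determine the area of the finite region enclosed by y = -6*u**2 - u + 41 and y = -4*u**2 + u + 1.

Set the curves equal: -6*u**2 - u + 41 = -4*u**2 + u + 1, so -2*u**2 - 2*u + 40 = 0, which factors as -2*(u - 4)*(u + 5) = 0. The curves meet at u = -5, 4.
On [-5, 4], y = -6*u**2 - u + 41 is on top; that piece has area ∫[-5,4] (-2*u**2 - 2*u + 40) du = 243.

243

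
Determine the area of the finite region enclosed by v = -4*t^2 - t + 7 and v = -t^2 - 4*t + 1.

27/2

Set the curves equal: -4*t^2 - t + 7 = -t^2 - 4*t + 1, so -3*t^2 + 3*t + 6 = 0, which factors as -3*(t - 2)*(t + 1) = 0. The curves meet at t = -1, 2.
On [-1, 2], v = -4*t^2 - t + 7 is on top; that piece has area ∫[-1,2] (-3*t^2 + 3*t + 6) dt = 27/2.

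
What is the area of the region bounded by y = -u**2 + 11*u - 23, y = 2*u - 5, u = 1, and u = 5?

The difference (-u**2 + 11*u - 23) - (2*u - 5) = -u**2 + 9*u - 18 changes sign at u = 3 inside [1, 5], so split the integral there.
∫[1,3] (-u**2 + 9*u - 18) du = -26/3; the area of that piece is 26/3.
∫[3,5] (-u**2 + 9*u - 18) du = 10/3.
Total area = 26/3 + 10/3 = 12.

12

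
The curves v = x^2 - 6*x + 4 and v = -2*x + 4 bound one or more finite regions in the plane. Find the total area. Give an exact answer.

Set the curves equal: x^2 - 6*x + 4 = -2*x + 4, so x^2 - 4*x = 0, which factors as x*(x - 4) = 0. The curves meet at x = 0, 4.
On [0, 4], v = -2*x + 4 is on top; that piece has area ∫[0,4] (-(x^2 - 4*x)) dx = 32/3.

32/3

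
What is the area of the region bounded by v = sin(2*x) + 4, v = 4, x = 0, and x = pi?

2

The difference (sin(2*x) + 4) - (4) = sin(2*x) changes sign at x = pi/2 inside [0, pi], so split the integral there.
∫[0,pi/2] (sin(2*x)) dx = 1.
∫[pi/2,pi] (sin(2*x)) dx = -1; the area of that piece is 1.
Total area = 1 + 1 = 2.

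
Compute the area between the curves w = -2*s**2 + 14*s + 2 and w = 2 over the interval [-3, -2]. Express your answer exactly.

143/3

On [-3, -2], (-2*s**2 + 14*s + 2) - (2) = -2*s**2 + 14*s is ≤ 0 throughout, so the area is a single integral of |-2*s**2 + 14*s|.
∫[-3,-2] (-2*s**2 + 14*s) ds = -143/3; the area of that piece is 143/3.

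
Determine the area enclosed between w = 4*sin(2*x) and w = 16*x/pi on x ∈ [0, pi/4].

2 - pi/2

On [0, pi/4], (4*sin(2*x)) - (16*x/pi) = -16*x/pi + 4*sin(2*x) is ≥ 0 throughout, so the area is a single integral of |-16*x/pi + 4*sin(2*x)|.
∫[0,pi/4] (-16*x/pi + 4*sin(2*x)) dx = 2 - pi/2.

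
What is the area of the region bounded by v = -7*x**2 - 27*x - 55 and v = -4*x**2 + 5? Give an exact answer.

Set the curves equal: -7*x**2 - 27*x - 55 = -4*x**2 + 5, so -3*x**2 - 27*x - 60 = 0, which factors as -3*(x + 4)*(x + 5) = 0. The curves meet at x = -5, -4.
On [-5, -4], v = -7*x**2 - 27*x - 55 is on top; that piece has area ∫[-5,-4] (-3*x**2 - 27*x - 60) dx = 1/2.

1/2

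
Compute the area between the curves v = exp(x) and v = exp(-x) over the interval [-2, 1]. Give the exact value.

The difference (exp(x)) - (exp(-x)) = exp(x) - exp(-x) changes sign at x = 0 inside [-2, 1], so split the integral there.
∫[-2,0] (exp(x) - exp(-x)) dx = -exp(2) - exp(-2) + 2; the area of that piece is -2 + exp(-2) + exp(2).
∫[0,1] (exp(x) - exp(-x)) dx = -2 + exp(-1) + exp(1).
Total area = (-2 + exp(-2) + exp(2)) + (-2 + exp(-1) + exp(1)) = -4 + exp(-2) + exp(-1) + exp(1) + exp(2).

-4 + exp(-2) + exp(-1) + exp(1) + exp(2)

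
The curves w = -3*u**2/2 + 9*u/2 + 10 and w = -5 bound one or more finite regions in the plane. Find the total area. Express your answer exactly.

343/4

Set the curves equal: -3*u**2/2 + 9*u/2 + 10 = -5, so -3*u**2/2 + 9*u/2 + 15 = 0, which factors as -3*(u - 5)*(u + 2)/2 = 0. The curves meet at u = -2, 5.
On [-2, 5], w = -3*u**2/2 + 9*u/2 + 10 is on top; that piece has area ∫[-2,5] (-3*u**2/2 + 9*u/2 + 15) du = 343/4.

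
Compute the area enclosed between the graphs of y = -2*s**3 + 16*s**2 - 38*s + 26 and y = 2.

Set the curves equal: -2*s**3 + 16*s**2 - 38*s + 26 = 2, so -2*s**3 + 16*s**2 - 38*s + 24 = 0, which factors as -2*(s - 4)*(s - 3)*(s - 1) = 0. The curves meet at s = 1, 3, 4.
On [1, 3], y = 2 is on top; that piece has area ∫[1,3] (-(-2*s**3 + 16*s**2 - 38*s + 24)) ds = 16/3.
On [3, 4], y = -2*s**3 + 16*s**2 - 38*s + 26 is on top; that piece has area ∫[3,4] (-2*s**3 + 16*s**2 - 38*s + 24) ds = 5/6.
Total enclosed area = 16/3 + 5/6 = 37/6.

37/6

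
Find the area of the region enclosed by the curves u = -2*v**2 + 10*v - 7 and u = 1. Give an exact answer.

Both boundary curves give u as a function of v, so integrate with respect to v. Setting them equal: -2*v**2 + 10*v - 8 = 0, i.e. -2*(v - 4)*(v - 1) = 0, so they meet at v = 1, 4.
For v in [1, 4], u = -2*v**2 + 10*v - 7 is on the right; area = ∫[1,4] (-2*v**2 + 10*v - 8) dv = 9.

9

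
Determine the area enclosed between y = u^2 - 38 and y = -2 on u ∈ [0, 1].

107/3

On [0, 1], (u^2 - 38) - (-2) = u^2 - 36 is ≤ 0 throughout, so the area is a single integral of |u^2 - 36|.
∫[0,1] (u^2 - 36) du = -107/3; the area of that piece is 107/3.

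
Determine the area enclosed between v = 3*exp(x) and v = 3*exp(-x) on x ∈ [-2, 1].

-12 + 3*exp(-2) + 3*exp(-1) + 3*exp(1) + 3*exp(2)

The difference (3*exp(x)) - (3*exp(-x)) = 3*exp(x) - 3*exp(-x) changes sign at x = 0 inside [-2, 1], so split the integral there.
∫[-2,0] (3*exp(x) - 3*exp(-x)) dx = -3*exp(2) - 3*exp(-2) + 6; the area of that piece is -6 + 3*exp(-2) + 3*exp(2).
∫[0,1] (3*exp(x) - 3*exp(-x)) dx = -6 + 3*exp(-1) + 3*exp(1).
Total area = (-6 + 3*exp(-2) + 3*exp(2)) + (-6 + 3*exp(-1) + 3*exp(1)) = -12 + 3*exp(-2) + 3*exp(-1) + 3*exp(1) + 3*exp(2).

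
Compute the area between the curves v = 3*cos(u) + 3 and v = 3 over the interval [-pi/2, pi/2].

6

On [-pi/2, pi/2], (3*cos(u) + 3) - (3) = 3*cos(u) is ≥ 0 throughout, so the area is a single integral of |3*cos(u)|.
∫[-pi/2,pi/2] (3*cos(u)) du = 6.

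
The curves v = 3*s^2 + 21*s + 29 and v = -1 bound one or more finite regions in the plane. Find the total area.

27/2

Set the curves equal: 3*s^2 + 21*s + 29 = -1, so 3*s^2 + 21*s + 30 = 0, which factors as 3*(s + 2)*(s + 5) = 0. The curves meet at s = -5, -2.
On [-5, -2], v = -1 is on top; that piece has area ∫[-5,-2] (-(3*s^2 + 21*s + 30)) ds = 27/2.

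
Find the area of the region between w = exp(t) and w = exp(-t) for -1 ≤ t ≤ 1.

-4 + 2*exp(-1) + 2*exp(1)

The difference (exp(t)) - (exp(-t)) = exp(t) - exp(-t) changes sign at t = 0 inside [-1, 1], so split the integral there.
∫[-1,0] (exp(t) - exp(-t)) dt = -exp(1) - exp(-1) + 2; the area of that piece is -2 + exp(-1) + exp(1).
∫[0,1] (exp(t) - exp(-t)) dt = -2 + exp(-1) + exp(1).
Total area = (-2 + exp(-1) + exp(1)) + (-2 + exp(-1) + exp(1)) = -4 + 2*exp(-1) + 2*exp(1).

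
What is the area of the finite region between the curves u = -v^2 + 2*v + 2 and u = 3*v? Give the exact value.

Both boundary curves give u as a function of v, so integrate with respect to v. Setting them equal: -v^2 - v + 2 = 0, i.e. -(v - 1)*(v + 2) = 0, so they meet at v = -2, 1.
For v in [-2, 1], u = -v^2 + 2*v + 2 is on the right; area = ∫[-2,1] (-v^2 - v + 2) dv = 9/2.

9/2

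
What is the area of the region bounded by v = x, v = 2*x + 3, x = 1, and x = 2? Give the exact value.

On [1, 2], (x) - (2*x + 3) = -x - 3 is ≤ 0 throughout, so the area is a single integral of |-x - 3|.
∫[1,2] (-x - 3) dx = -9/2; the area of that piece is 9/2.

9/2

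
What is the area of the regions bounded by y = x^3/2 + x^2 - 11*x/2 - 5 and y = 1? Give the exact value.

Set the curves equal: x^3/2 + x^2 - 11*x/2 - 5 = 1, so x^3/2 + x^2 - 11*x/2 - 6 = 0, which factors as (x - 3)*(x + 1)*(x + 4)/2 = 0. The curves meet at x = -4, -1, 3.
On [-4, -1], y = x^3/2 + x^2 - 11*x/2 - 5 is on top; that piece has area ∫[-4,-1] (x^3/2 + x^2 - 11*x/2 - 6) dx = 99/8.
On [-1, 3], y = 1 is on top; that piece has area ∫[-1,3] (-(x^3/2 + x^2 - 11*x/2 - 6)) dx = 80/3.
Total enclosed area = 99/8 + 80/3 = 937/24.

937/24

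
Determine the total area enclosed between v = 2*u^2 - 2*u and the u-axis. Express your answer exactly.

The curve meets the u-axis where 2*u^2 - 2*u = 0, i.e. 2*u*(u - 1) = 0, at u = 0, 1.
On [0, 1] the curve lies below the axis; ∫[0,1] (2*u^2 - 2*u) du = -1/3, giving area 1/3.

1/3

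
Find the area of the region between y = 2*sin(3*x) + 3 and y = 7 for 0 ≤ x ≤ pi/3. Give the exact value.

On [0, pi/3], (2*sin(3*x) + 3) - (7) = 2*sin(3*x) - 4 is ≤ 0 throughout, so the area is a single integral of |2*sin(3*x) - 4|.
∫[0,pi/3] (2*sin(3*x) - 4) dx = 4/3 - 4*pi/3; the area of that piece is -4/3 + 4*pi/3.

-4/3 + 4*pi/3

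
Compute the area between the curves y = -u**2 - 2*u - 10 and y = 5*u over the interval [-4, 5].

The difference (-u**2 - 2*u - 10) - (5*u) = -u**2 - 7*u - 10 changes sign at u = -2 inside [-4, 5], so split the integral there.
∫[-4,-2] (-u**2 - 7*u - 10) du = 10/3.
∫[-2,5] (-u**2 - 7*u - 10) du = -1127/6; the area of that piece is 1127/6.
Total area = 10/3 + 1127/6 = 1147/6.

1147/6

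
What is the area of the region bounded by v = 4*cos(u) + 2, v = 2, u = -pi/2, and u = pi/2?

8

On [-pi/2, pi/2], (4*cos(u) + 2) - (2) = 4*cos(u) is ≥ 0 throughout, so the area is a single integral of |4*cos(u)|.
∫[-pi/2,pi/2] (4*cos(u)) du = 8.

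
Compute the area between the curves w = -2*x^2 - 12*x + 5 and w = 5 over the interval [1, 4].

On [1, 4], (-2*x^2 - 12*x + 5) - (5) = -2*x^2 - 12*x is ≤ 0 throughout, so the area is a single integral of |-2*x^2 - 12*x|.
∫[1,4] (-2*x^2 - 12*x) dx = -132; the area of that piece is 132.

132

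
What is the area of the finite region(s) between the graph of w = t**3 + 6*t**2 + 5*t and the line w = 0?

The curve meets the t-axis where t**3 + 6*t**2 + 5*t = 0, i.e. t*(t + 1)*(t + 5) = 0, at t = -5, -1, 0.
On [-5, -1] the curve lies above the axis; ∫[-5,-1] (t**3 + 6*t**2 + 5*t) dt = 32, giving area 32.
On [-1, 0] the curve lies below the axis; ∫[-1,0] (t**3 + 6*t**2 + 5*t) dt = -3/4, giving area 3/4.
Total area = 32 + 3/4 = 131/4.

131/4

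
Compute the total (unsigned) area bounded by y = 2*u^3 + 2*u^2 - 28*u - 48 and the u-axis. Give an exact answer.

The curve meets the u-axis where 2*u^3 + 2*u^2 - 28*u - 48 = 0, i.e. 2*(u - 4)*(u + 2)*(u + 3) = 0, at u = -3, -2, 4.
On [-3, -2] the curve lies above the axis; ∫[-3,-2] (2*u^3 + 2*u^2 - 28*u - 48) du = 13/6, giving area 13/6.
On [-2, 4] the curve lies below the axis; ∫[-2,4] (2*u^3 + 2*u^2 - 28*u - 48) du = -288, giving area 288.
Total area = 13/6 + 288 = 1741/6.

1741/6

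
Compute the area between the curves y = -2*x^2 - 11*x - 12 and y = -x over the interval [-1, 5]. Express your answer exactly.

On [-1, 5], (-2*x^2 - 11*x - 12) - (-x) = -2*x^2 - 10*x - 12 is ≤ 0 throughout, so the area is a single integral of |-2*x^2 - 10*x - 12|.
∫[-1,5] (-2*x^2 - 10*x - 12) dx = -276; the area of that piece is 276.

276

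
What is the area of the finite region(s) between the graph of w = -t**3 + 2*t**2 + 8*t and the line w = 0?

148/3

The curve meets the t-axis where -t**3 + 2*t**2 + 8*t = 0, i.e. -t*(t - 4)*(t + 2) = 0, at t = -2, 0, 4.
On [-2, 0] the curve lies below the axis; ∫[-2,0] (-t**3 + 2*t**2 + 8*t) dt = -20/3, giving area 20/3.
On [0, 4] the curve lies above the axis; ∫[0,4] (-t**3 + 2*t**2 + 8*t) dt = 128/3, giving area 128/3.
Total area = 20/3 + 128/3 = 148/3.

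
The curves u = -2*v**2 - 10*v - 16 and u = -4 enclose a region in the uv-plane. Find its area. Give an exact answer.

1/3

Both boundary curves give u as a function of v, so integrate with respect to v. Setting them equal: -2*v**2 - 10*v - 12 = 0, i.e. -2*(v + 2)*(v + 3) = 0, so they meet at v = -3, -2.
For v in [-3, -2], u = -2*v**2 - 10*v - 16 is on the right; area = ∫[-3,-2] (-2*v**2 - 10*v - 12) dv = 1/3.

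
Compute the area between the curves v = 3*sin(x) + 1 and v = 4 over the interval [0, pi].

-6 + 3*pi

On [0, pi], (3*sin(x) + 1) - (4) = 3*sin(x) - 3 is ≤ 0 throughout, so the area is a single integral of |3*sin(x) - 3|.
∫[0,pi] (3*sin(x) - 3) dx = 6 - 3*pi; the area of that piece is -6 + 3*pi.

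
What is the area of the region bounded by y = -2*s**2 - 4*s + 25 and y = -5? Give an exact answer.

512/3

Set the curves equal: -2*s**2 - 4*s + 25 = -5, so -2*s**2 - 4*s + 30 = 0, which factors as -2*(s - 3)*(s + 5) = 0. The curves meet at s = -5, 3.
On [-5, 3], y = -2*s**2 - 4*s + 25 is on top; that piece has area ∫[-5,3] (-2*s**2 - 4*s + 30) ds = 512/3.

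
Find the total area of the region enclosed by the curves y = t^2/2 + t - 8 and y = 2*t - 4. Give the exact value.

18

Set the curves equal: t^2/2 + t - 8 = 2*t - 4, so t^2/2 - t - 4 = 0, which factors as (t - 4)*(t + 2)/2 = 0. The curves meet at t = -2, 4.
On [-2, 4], y = 2*t - 4 is on top; that piece has area ∫[-2,4] (-(t^2/2 - t - 4)) dt = 18.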